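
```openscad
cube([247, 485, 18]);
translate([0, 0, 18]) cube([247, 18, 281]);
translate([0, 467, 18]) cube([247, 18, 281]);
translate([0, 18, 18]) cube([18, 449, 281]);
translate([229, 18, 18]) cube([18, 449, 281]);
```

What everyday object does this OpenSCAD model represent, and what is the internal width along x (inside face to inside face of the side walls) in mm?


An open box. The internal width is 211 mm.

A 247×485 base slab with four walls standing on it — an open box. The base is 247 mm wide and the walls are 18 mm thick, so the internal width is 247 − 2 × 18 = 211 mm.


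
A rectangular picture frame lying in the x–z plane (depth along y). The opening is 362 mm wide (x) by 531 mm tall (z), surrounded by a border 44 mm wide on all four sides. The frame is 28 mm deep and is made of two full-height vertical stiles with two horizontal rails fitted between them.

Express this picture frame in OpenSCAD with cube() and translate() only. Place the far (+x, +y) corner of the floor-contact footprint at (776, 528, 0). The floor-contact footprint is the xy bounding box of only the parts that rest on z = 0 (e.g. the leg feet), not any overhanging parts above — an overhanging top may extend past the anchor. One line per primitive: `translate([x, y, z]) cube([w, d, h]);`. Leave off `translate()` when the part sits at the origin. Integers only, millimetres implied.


translate([326, 500, 0]) cube([44, 28, 619]);
translate([732, 500, 0]) cube([44, 28, 619]);
translate([370, 500, 0]) cube([362, 28, 44]);
translate([370, 500, 575]) cube([362, 28, 44]);


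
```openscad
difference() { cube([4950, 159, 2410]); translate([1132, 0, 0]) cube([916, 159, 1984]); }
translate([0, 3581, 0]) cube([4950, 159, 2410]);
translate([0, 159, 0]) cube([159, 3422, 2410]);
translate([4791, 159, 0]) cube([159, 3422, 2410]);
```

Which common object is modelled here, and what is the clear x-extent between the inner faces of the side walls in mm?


A single room. The interior width is 4632 mm.

Four walls enclosing a rectangle with a door in the front wall — a room. Outside width 4950 minus two 159 mm walls gives 4632 mm.


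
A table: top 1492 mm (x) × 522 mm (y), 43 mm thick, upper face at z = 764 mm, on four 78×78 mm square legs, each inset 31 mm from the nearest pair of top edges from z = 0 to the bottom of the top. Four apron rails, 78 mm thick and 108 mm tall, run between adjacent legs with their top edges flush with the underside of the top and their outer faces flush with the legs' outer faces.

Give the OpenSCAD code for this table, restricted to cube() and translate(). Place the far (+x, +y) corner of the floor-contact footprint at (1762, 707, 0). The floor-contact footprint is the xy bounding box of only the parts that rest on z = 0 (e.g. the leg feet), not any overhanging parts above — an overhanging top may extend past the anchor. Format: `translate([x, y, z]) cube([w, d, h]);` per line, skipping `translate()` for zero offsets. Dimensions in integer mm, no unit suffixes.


translate([301, 216, 721]) cube([1492, 522, 43]);
translate([332, 247, 0]) cube([78, 78, 721]);
translate([1684, 247, 0]) cube([78, 78, 721]);
translate([332, 629, 0]) cube([78, 78, 721]);
translate([1684, 629, 0]) cube([78, 78, 721]);
translate([410, 247, 613]) cube([1274, 78, 108]);
translate([410, 629, 613]) cube([1274, 78, 108]);
translate([332, 325, 613]) cube([78, 304, 108]);
translate([1684, 325, 613]) cube([78, 304, 108]);


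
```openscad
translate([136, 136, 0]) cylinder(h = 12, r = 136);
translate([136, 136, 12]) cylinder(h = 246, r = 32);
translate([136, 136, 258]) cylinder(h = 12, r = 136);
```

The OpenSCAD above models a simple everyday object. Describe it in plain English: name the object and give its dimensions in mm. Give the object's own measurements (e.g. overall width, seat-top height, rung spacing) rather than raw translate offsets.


A spool: two coaxial disc flanges of radius 136 mm and thickness 12 mm, joined by a core cylinder of radius 32 mm and height 246 mm. The lower flange rests on z = 0 and the three cylinders share a vertical axis.


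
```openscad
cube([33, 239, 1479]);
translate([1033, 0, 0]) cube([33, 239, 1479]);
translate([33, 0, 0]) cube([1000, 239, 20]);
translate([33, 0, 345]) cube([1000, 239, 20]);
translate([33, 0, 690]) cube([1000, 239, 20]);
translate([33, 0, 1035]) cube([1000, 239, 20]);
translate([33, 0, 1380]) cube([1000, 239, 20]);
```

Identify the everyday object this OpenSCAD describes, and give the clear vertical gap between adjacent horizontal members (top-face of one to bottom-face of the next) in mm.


A bookshelf. The clear shelf gap is 325 mm.

Two tall side panels with 5 horizontal boards between them — a bookshelf. The first two shelf undersides are at z = 0 and z = 345; with shelf thickness 20, the clear gap is 345 − 0 − 20 = 325 mm.


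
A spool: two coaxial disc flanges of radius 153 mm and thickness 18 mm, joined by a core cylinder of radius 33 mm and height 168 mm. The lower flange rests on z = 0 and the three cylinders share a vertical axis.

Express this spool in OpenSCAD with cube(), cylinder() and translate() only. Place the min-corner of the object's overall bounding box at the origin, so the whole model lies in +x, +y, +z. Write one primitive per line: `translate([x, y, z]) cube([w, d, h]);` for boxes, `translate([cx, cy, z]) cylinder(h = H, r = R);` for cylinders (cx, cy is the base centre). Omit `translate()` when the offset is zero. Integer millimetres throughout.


translate([153, 153, 0]) cylinder(h = 18, r = 153);
translate([153, 153, 18]) cylinder(h = 168, r = 33);
translate([153, 153, 186]) cylinder(h = 18, r = 153);


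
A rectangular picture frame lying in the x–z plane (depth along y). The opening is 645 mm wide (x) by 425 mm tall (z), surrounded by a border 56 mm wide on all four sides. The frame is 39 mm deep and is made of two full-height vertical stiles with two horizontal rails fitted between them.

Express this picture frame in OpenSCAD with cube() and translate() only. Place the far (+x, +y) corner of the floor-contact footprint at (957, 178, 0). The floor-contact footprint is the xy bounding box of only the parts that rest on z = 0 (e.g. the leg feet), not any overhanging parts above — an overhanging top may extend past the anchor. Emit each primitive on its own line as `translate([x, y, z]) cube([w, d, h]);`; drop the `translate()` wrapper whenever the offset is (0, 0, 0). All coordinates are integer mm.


translate([200, 139, 0]) cube([56, 39, 537]);
translate([901, 139, 0]) cube([56, 39, 537]);
translate([256, 139, 0]) cube([645, 39, 56]);
translate([256, 139, 481]) cube([645, 39, 56]);


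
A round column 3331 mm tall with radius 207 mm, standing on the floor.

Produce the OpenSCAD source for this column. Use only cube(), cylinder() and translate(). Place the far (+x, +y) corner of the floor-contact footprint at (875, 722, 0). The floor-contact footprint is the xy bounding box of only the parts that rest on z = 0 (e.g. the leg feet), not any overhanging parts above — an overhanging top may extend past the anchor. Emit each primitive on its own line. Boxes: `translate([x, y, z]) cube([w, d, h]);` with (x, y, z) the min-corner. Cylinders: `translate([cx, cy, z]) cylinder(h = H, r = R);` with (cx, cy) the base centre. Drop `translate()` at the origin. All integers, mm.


translate([668, 515, 0]) cylinder(h = 3331, r = 207);


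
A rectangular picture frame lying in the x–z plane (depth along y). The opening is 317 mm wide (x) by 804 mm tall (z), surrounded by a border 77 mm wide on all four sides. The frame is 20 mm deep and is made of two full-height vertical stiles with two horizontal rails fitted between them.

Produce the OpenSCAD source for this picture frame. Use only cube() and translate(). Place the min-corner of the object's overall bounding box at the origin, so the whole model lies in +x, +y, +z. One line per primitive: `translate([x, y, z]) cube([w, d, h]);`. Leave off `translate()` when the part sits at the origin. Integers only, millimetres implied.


cube([77, 20, 958]);
translate([394, 0, 0]) cube([77, 20, 958]);
translate([77, 0, 0]) cube([317, 20, 77]);
translate([77, 0, 881]) cube([317, 20, 77]);


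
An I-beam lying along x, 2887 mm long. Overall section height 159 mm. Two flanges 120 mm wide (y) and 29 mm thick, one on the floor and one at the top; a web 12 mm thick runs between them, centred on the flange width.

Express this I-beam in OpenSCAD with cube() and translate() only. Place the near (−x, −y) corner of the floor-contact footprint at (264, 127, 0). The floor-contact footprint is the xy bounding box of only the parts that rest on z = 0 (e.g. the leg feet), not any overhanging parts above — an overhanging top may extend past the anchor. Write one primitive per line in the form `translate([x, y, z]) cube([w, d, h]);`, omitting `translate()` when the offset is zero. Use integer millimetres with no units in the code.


translate([264, 127, 0]) cube([2887, 120, 29]);
translate([264, 181, 29]) cube([2887, 12, 101]);
translate([264, 127, 130]) cube([2887, 120, 29]);


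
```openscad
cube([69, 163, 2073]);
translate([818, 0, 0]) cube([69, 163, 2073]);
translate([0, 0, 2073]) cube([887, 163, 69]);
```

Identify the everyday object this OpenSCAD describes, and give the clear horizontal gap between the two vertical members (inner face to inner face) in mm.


A door frame. The clear opening width is 749 mm.

Two 2073 mm tall posts with a header on top — a door frame. The left jamb is 69 mm wide at x = 0; the right jamb starts at x = 818. The clear opening is 818 − 69 = 749 mm.


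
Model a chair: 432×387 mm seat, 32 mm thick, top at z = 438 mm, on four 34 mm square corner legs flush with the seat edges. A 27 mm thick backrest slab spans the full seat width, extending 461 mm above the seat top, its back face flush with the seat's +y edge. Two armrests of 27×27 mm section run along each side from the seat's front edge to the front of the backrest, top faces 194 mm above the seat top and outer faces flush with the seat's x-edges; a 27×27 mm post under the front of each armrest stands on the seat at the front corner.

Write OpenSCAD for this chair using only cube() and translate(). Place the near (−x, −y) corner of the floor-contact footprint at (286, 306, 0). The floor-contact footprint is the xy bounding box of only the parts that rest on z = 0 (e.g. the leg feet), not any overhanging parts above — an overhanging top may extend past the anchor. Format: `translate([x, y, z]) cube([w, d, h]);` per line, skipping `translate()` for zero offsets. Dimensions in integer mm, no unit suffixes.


translate([286, 306, 406]) cube([432, 387, 32]);
translate([286, 306, 0]) cube([34, 34, 406]);
translate([684, 306, 0]) cube([34, 34, 406]);
translate([286, 659, 0]) cube([34, 34, 406]);
translate([684, 659, 0]) cube([34, 34, 406]);
translate([286, 666, 438]) cube([432, 27, 461]);
translate([286, 306, 605]) cube([27, 360, 27]);
translate([691, 306, 605]) cube([27, 360, 27]);
translate([286, 306, 438]) cube([27, 27, 167]);
translate([691, 306, 438]) cube([27, 27, 167]);


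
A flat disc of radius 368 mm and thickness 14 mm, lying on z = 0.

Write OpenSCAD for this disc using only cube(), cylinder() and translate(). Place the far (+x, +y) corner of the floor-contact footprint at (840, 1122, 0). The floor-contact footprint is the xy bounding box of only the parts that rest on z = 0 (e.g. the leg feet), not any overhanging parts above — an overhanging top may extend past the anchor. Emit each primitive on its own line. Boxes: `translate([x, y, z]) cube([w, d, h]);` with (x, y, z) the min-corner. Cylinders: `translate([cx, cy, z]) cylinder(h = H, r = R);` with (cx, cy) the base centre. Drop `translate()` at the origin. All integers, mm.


translate([472, 754, 0]) cylinder(h = 14, r = 368);


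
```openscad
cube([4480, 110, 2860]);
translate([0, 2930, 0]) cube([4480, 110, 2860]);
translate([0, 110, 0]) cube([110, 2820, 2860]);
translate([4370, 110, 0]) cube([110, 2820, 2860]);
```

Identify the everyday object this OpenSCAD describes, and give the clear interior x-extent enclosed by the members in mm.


A house (or room) frame. The interior width is 4260 mm.

Four 2860 mm walls enclosing a rectangle with no floor or roof — a room or house frame. Outside width is 4480 mm and wall thickness is 110 mm, so the interior width is 4480 − 2 × 110 = 4260 mm.


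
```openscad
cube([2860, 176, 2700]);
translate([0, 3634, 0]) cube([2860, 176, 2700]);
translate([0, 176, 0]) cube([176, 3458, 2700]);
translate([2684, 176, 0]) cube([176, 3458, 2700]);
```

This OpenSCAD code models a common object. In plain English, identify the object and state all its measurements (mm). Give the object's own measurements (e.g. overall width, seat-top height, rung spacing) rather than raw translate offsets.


The wall frame of a small rectangular building: four walls, each 2700 mm tall and 176 mm thick, enclosing a footprint 2860 mm (x) by 3810 mm (y) outside-to-outside, with no floor or roof. The front and back walls (the −y and +y sides) span the full width; the two side walls fit between them.


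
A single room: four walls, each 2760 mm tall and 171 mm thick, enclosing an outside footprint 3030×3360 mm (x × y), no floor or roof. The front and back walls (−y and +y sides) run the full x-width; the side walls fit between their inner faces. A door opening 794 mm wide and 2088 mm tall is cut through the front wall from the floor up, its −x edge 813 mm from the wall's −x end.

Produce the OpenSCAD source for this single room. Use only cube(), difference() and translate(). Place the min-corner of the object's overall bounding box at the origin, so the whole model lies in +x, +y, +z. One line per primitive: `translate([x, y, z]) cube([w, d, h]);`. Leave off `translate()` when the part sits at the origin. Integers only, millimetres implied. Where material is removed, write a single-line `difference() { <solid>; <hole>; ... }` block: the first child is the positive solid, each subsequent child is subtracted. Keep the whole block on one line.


difference() { cube([3030, 171, 2760]); translate([813, 0, 0]) cube([794, 171, 2088]); }
translate([0, 3189, 0]) cube([3030, 171, 2760]);
translate([0, 171, 0]) cube([171, 3018, 2760]);
translate([2859, 171, 0]) cube([171, 3018, 2760]);


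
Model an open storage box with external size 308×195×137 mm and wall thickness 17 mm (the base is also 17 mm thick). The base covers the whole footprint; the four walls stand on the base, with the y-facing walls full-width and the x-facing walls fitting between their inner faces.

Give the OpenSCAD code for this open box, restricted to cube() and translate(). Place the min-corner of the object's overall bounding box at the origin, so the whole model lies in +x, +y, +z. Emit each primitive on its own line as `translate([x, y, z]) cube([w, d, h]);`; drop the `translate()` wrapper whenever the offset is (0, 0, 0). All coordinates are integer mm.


cube([308, 195, 17]);
translate([0, 0, 17]) cube([308, 17, 120]);
translate([0, 178, 17]) cube([308, 17, 120]);
translate([0, 17, 17]) cube([17, 161, 120]);
translate([291, 17, 17]) cube([17, 161, 120]);


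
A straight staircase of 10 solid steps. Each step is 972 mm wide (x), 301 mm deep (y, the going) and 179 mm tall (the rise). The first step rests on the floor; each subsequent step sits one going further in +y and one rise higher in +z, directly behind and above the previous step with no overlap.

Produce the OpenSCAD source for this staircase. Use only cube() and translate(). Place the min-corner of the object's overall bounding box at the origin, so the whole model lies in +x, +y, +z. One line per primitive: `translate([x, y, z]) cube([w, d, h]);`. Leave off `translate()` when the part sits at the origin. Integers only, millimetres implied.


cube([972, 301, 179]);
translate([0, 301, 179]) cube([972, 301, 179]);
translate([0, 602, 358]) cube([972, 301, 179]);
translate([0, 903, 537]) cube([972, 301, 179]);
translate([0, 1204, 716]) cube([972, 301, 179]);
translate([0, 1505, 895]) cube([972, 301, 179]);
translate([0, 1806, 1074]) cube([972, 301, 179]);
translate([0, 2107, 1253]) cube([972, 301, 179]);
translate([0, 2408, 1432]) cube([972, 301, 179]);
translate([0, 2709, 1611]) cube([972, 301, 179]);


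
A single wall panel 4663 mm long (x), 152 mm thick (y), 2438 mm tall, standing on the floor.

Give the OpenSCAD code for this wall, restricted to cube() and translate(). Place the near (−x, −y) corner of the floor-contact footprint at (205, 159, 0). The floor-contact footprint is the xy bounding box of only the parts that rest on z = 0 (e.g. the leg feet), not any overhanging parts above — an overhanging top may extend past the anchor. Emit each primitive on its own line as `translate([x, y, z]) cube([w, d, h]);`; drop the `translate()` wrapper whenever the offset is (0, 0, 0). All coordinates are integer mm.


translate([205, 159, 0]) cube([4663, 152, 2438]);


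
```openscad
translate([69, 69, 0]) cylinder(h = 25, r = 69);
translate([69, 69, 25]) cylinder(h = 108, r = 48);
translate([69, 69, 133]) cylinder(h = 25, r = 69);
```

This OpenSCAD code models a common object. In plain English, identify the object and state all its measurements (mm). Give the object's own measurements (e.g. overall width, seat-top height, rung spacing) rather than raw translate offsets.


A spool: two coaxial disc flanges of radius 69 mm and thickness 25 mm, joined by a core cylinder of radius 48 mm and height 108 mm. The lower flange rests on z = 0 and the three cylinders share a vertical axis.


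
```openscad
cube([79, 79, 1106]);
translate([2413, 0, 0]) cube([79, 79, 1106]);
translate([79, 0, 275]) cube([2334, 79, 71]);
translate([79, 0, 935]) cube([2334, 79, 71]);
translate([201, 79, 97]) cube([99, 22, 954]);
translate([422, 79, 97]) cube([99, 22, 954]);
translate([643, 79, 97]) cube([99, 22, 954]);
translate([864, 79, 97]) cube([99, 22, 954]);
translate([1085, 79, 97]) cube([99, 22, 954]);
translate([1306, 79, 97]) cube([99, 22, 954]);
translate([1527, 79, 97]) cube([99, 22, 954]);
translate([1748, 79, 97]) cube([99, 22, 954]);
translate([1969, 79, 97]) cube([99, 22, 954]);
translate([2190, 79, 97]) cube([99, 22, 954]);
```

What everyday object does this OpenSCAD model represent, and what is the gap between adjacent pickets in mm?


A fence section. The picket gap is 122 mm.

Two posts, two rails, 10 pickets — a fence section. Span 2334 mm holds 10 pickets of 99 mm with 11 equal gaps: ⌊(2334 − 10·99) / 11⌋ = 122 mm.


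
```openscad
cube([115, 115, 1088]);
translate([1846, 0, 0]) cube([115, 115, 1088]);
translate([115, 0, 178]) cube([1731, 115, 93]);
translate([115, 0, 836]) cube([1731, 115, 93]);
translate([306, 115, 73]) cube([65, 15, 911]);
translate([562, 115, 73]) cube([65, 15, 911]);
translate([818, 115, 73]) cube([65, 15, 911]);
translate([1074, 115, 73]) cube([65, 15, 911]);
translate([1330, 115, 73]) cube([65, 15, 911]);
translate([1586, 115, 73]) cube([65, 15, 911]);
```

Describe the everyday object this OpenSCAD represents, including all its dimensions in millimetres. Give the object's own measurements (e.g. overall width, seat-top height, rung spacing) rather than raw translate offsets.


A fence section. Two 115×115 mm posts, 1088 mm tall, stand on the floor with a clear span of 1731 mm between their inner faces. Two horizontal rails of 115×93 mm section span the gap between the posts with their undersides at z = 178 mm and z = 836 mm, flush with the posts' −y face. 6 pickets, each 65 mm wide, 15 mm thick and 911 mm tall, are fixed to the +y face of the rails with their bottoms at z = 73 mm, spaced across the span with a 191 mm gap after the −x post and between neighbouring pickets, with 195 mm left before the +x post.


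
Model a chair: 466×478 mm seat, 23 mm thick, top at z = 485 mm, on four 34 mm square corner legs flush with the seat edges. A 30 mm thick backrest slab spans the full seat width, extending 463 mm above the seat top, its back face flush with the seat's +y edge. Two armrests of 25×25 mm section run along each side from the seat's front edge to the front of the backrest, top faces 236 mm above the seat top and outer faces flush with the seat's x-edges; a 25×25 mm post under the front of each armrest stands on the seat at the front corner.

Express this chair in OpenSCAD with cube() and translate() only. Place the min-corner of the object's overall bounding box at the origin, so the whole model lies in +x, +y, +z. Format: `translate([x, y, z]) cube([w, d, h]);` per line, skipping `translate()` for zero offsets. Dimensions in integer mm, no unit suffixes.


translate([0, 0, 462]) cube([466, 478, 23]);
cube([34, 34, 462]);
translate([432, 0, 0]) cube([34, 34, 462]);
translate([0, 444, 0]) cube([34, 34, 462]);
translate([432, 444, 0]) cube([34, 34, 462]);
translate([0, 448, 485]) cube([466, 30, 463]);
translate([0, 0, 696]) cube([25, 448, 25]);
translate([441, 0, 696]) cube([25, 448, 25]);
translate([0, 0, 485]) cube([25, 25, 211]);
translate([441, 0, 485]) cube([25, 25, 211]);


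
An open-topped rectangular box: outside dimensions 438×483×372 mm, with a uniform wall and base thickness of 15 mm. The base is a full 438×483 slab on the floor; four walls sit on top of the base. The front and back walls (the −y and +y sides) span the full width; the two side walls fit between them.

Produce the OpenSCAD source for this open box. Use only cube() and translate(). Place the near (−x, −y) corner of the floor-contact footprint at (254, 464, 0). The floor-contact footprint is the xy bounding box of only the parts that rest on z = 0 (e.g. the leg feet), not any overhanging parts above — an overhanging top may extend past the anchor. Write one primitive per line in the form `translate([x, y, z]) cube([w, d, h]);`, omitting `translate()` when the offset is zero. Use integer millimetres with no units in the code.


translate([254, 464, 0]) cube([438, 483, 15]);
translate([254, 464, 15]) cube([438, 15, 357]);
translate([254, 932, 15]) cube([438, 15, 357]);
translate([254, 479, 15]) cube([15, 453, 357]);
translate([677, 479, 15]) cube([15, 453, 357]);


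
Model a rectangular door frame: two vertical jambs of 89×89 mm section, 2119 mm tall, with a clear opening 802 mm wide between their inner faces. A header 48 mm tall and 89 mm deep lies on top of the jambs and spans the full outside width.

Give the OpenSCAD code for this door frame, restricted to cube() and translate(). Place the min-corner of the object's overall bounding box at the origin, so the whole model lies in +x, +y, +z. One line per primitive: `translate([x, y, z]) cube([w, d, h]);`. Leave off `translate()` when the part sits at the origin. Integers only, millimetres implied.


cube([89, 89, 2119]);
translate([891, 0, 0]) cube([89, 89, 2119]);
translate([0, 0, 2119]) cube([980, 89, 48]);


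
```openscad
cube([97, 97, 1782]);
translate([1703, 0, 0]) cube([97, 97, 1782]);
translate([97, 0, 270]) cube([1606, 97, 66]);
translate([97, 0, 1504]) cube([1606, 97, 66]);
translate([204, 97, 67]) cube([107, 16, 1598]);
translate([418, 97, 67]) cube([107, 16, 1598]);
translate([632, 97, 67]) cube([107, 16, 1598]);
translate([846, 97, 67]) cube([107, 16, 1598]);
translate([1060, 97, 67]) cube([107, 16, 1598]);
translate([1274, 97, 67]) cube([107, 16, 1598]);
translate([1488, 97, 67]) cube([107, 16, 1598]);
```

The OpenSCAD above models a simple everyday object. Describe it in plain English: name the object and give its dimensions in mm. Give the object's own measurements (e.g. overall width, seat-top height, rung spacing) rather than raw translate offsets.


A fence section. Two 97×97 mm posts, 1782 mm tall, stand on the floor with a clear span of 1606 mm between their inner faces. Two horizontal rails of 97×66 mm section span the gap between the posts with their undersides at z = 270 mm and z = 1504 mm, flush with the posts' −y face. 7 pickets, each 107 mm wide, 16 mm thick and 1598 mm tall, are fixed to the +y face of the rails with their bottoms at z = 67 mm, spaced across the span with a 107 mm gap after the −x post and between neighbouring pickets, with 108 mm left before the +x post.


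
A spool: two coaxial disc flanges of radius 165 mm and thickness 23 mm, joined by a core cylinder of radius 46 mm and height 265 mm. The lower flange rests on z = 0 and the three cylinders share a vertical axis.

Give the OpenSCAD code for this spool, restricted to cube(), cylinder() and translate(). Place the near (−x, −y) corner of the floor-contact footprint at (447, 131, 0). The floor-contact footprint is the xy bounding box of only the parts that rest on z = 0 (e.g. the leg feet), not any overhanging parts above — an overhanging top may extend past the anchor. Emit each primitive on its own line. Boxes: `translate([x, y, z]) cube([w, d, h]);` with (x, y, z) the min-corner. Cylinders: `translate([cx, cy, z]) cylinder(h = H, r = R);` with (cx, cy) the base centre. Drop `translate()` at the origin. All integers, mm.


translate([612, 296, 0]) cylinder(h = 23, r = 165);
translate([612, 296, 23]) cylinder(h = 265, r = 46);
translate([612, 296, 288]) cylinder(h = 23, r = 165);


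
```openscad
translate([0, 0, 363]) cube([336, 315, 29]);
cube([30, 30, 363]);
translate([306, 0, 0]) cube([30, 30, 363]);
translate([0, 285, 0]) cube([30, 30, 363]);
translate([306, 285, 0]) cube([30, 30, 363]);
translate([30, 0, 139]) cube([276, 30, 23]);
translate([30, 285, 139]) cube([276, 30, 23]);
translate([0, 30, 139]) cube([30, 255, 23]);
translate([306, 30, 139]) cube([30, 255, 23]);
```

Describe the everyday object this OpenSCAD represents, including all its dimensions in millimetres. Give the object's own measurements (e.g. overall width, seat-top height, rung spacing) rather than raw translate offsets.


A simple wooden stool: a rectangular seat 336 mm (x) by 315 mm (y), 29 mm thick, top face at z = 392 mm, on four square legs, each 30×30 mm in cross-section. The legs rest on z = 0, each flush with a corner of the seat. Four stretchers, 30 mm wide and 23 mm tall, connect adjacent legs with their undersides at z = 139 mm, each running between the inner faces of the legs it joins and aligned with the legs' outer faces on the other axis.


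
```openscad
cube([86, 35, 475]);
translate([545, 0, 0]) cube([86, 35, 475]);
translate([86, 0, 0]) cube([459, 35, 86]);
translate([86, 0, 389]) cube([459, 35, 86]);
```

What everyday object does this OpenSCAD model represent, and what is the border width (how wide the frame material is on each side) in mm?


A picture frame. The border width is 86 mm.

Four thin pieces enclosing a rectangular opening — a picture frame. The two full-height stiles are 475 mm tall; the top rail sits at z = 389 and is 86 mm tall, so the border above the opening is 475 − 389 = 86 mm, matching the stile x-width.


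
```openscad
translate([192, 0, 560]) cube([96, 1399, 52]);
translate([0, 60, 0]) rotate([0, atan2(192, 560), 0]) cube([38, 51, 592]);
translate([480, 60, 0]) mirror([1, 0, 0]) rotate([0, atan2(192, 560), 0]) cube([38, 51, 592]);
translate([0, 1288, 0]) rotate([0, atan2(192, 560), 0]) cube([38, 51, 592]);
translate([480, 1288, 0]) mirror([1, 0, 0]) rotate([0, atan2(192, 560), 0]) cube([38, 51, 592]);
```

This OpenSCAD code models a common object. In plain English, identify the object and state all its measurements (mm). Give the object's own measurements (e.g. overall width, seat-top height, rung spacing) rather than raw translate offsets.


A sawhorse. A 96×1399×52 mm beam (x, y, z) sits on two A-frame leg pairs. Each pair is two raked legs of 38×51 mm section (51 mm along y) splaying symmetrically in x. Each leg rises 560 mm vertically over 192 mm of horizontal reach and is 592 mm long along its own axis. Every leg's outer bottom edge rests on the floor and its outer top edge meets a bottom edge of the beam — the left legs (tilting toward +x) meet the beam's −x bottom edge, the right legs (their mirror images, tilting toward −x) meet its +x bottom edge — so the leg tops tuck under the beam, the beam's underside is 560 mm above the floor, and the feet are 480 mm apart outside-to-outside with the beam centred between them. The two leg pairs are set in 60 mm from either end of the beam.


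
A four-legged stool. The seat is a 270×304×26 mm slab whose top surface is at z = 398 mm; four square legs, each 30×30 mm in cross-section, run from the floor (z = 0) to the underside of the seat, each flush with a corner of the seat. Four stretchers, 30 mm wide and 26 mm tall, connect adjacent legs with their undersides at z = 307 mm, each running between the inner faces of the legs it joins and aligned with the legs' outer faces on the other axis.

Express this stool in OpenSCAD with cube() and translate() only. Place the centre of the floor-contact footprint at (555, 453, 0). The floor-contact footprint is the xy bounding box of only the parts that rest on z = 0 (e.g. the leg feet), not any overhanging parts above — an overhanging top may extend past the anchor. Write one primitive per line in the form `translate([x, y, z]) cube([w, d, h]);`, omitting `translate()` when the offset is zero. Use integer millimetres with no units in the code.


translate([420, 301, 372]) cube([270, 304, 26]);
translate([420, 301, 0]) cube([30, 30, 372]);
translate([660, 301, 0]) cube([30, 30, 372]);
translate([420, 575, 0]) cube([30, 30, 372]);
translate([660, 575, 0]) cube([30, 30, 372]);
translate([450, 301, 307]) cube([210, 30, 26]);
translate([450, 575, 307]) cube([210, 30, 26]);
translate([420, 331, 307]) cube([30, 244, 26]);
translate([660, 331, 307]) cube([30, 244, 26]);


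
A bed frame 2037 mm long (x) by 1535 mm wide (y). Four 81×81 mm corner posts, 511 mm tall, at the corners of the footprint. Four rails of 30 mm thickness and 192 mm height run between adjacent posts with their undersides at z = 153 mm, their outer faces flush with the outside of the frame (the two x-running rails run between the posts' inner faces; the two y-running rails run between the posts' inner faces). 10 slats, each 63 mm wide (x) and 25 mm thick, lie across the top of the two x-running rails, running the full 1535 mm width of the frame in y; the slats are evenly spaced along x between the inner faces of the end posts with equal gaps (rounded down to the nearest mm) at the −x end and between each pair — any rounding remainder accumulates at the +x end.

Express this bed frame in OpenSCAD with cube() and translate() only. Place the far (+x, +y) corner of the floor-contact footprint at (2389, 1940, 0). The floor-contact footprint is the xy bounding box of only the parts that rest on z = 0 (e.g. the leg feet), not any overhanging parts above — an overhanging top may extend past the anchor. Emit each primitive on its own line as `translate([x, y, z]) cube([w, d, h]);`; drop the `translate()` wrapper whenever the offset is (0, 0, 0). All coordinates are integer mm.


translate([352, 405, 0]) cube([81, 81, 511]);
translate([352, 1859, 0]) cube([81, 81, 511]);
translate([2308, 405, 0]) cube([81, 81, 511]);
translate([2308, 1859, 0]) cube([81, 81, 511]);
translate([433, 405, 153]) cube([1875, 30, 192]);
translate([433, 1910, 153]) cube([1875, 30, 192]);
translate([352, 486, 153]) cube([30, 1373, 192]);
translate([2359, 486, 153]) cube([30, 1373, 192]);
translate([546, 405, 345]) cube([63, 1535, 25]);
translate([722, 405, 345]) cube([63, 1535, 25]);
translate([898, 405, 345]) cube([63, 1535, 25]);
translate([1074, 405, 345]) cube([63, 1535, 25]);
translate([1250, 405, 345]) cube([63, 1535, 25]);
translate([1426, 405, 345]) cube([63, 1535, 25]);
translate([1602, 405, 345]) cube([63, 1535, 25]);
translate([1778, 405, 345]) cube([63, 1535, 25]);
translate([1954, 405, 345]) cube([63, 1535, 25]);
translate([2130, 405, 345]) cube([63, 1535, 25]);


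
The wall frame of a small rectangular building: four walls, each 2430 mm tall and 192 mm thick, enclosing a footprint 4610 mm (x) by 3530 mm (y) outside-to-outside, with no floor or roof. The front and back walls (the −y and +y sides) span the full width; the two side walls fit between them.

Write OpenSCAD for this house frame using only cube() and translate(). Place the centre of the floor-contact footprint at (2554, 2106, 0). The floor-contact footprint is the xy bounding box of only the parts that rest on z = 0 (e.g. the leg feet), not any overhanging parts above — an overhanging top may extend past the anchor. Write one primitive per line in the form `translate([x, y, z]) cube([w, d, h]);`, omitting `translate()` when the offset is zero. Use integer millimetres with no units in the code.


translate([249, 341, 0]) cube([4610, 192, 2430]);
translate([249, 3679, 0]) cube([4610, 192, 2430]);
translate([249, 533, 0]) cube([192, 3146, 2430]);
translate([4667, 533, 0]) cube([192, 3146, 2430]);


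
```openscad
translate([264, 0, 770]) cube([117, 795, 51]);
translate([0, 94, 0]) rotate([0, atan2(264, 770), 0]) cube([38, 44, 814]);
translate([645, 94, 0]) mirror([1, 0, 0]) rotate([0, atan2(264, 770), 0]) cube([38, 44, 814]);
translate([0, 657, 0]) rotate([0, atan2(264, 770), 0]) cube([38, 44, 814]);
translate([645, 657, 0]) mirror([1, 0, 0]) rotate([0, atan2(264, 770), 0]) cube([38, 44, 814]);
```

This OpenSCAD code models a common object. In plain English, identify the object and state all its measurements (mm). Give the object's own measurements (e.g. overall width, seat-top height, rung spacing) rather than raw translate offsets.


A sawhorse. A 117×795×51 mm beam (x, y, z) sits on two A-frame leg pairs. Each pair is two raked legs of 38×44 mm section (44 mm along y) splaying symmetrically in x. Each leg rises 770 mm vertically over 264 mm of horizontal reach and is 814 mm long along its own axis. Every leg's outer bottom edge rests on the floor and its outer top edge meets a bottom edge of the beam — the left legs (tilting toward +x) meet the beam's −x bottom edge, the right legs (their mirror images, tilting toward −x) meet its +x bottom edge — so the leg tops tuck under the beam, the beam's underside is 770 mm above the floor, and the feet are 645 mm apart outside-to-outside with the beam centred between them. The two leg pairs are set in 94 mm from either end of the beam.


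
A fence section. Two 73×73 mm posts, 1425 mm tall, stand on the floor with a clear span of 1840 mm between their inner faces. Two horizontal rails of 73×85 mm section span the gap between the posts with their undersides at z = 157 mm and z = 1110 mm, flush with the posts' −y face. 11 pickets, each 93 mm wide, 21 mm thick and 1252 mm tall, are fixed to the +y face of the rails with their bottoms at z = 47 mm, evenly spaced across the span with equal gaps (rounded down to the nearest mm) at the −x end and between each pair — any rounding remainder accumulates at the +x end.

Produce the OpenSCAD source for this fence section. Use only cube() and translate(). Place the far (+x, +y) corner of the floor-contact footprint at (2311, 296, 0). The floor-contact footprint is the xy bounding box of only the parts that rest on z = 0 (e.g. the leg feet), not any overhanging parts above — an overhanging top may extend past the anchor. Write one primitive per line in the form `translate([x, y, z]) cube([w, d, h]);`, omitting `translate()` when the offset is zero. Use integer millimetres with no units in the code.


translate([325, 223, 0]) cube([73, 73, 1425]);
translate([2238, 223, 0]) cube([73, 73, 1425]);
translate([398, 223, 157]) cube([1840, 73, 85]);
translate([398, 223, 1110]) cube([1840, 73, 85]);
translate([466, 296, 47]) cube([93, 21, 1252]);
translate([627, 296, 47]) cube([93, 21, 1252]);
translate([788, 296, 47]) cube([93, 21, 1252]);
translate([949, 296, 47]) cube([93, 21, 1252]);
translate([1110, 296, 47]) cube([93, 21, 1252]);
translate([1271, 296, 47]) cube([93, 21, 1252]);
translate([1432, 296, 47]) cube([93, 21, 1252]);
translate([1593, 296, 47]) cube([93, 21, 1252]);
translate([1754, 296, 47]) cube([93, 21, 1252]);
translate([1915, 296, 47]) cube([93, 21, 1252]);
translate([2076, 296, 47]) cube([93, 21, 1252]);


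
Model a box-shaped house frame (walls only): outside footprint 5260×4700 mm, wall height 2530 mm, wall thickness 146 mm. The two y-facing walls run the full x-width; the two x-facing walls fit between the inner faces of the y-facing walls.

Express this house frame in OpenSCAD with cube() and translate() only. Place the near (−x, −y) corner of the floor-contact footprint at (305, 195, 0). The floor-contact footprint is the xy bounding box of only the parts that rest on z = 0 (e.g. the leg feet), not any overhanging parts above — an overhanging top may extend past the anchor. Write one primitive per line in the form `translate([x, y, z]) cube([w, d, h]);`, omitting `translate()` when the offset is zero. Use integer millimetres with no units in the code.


translate([305, 195, 0]) cube([5260, 146, 2530]);
translate([305, 4749, 0]) cube([5260, 146, 2530]);
translate([305, 341, 0]) cube([146, 4408, 2530]);
translate([5419, 341, 0]) cube([146, 4408, 2530]);


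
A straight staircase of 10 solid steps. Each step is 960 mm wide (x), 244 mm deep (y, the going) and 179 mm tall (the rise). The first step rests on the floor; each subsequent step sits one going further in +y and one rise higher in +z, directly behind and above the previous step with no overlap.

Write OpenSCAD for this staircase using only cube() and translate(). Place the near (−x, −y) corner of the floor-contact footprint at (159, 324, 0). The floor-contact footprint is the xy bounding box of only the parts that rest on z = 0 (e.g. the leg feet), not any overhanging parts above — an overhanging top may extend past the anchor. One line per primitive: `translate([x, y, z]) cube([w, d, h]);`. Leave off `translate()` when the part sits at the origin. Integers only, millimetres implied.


translate([159, 324, 0]) cube([960, 244, 179]);
translate([159, 568, 179]) cube([960, 244, 179]);
translate([159, 812, 358]) cube([960, 244, 179]);
translate([159, 1056, 537]) cube([960, 244, 179]);
translate([159, 1300, 716]) cube([960, 244, 179]);
translate([159, 1544, 895]) cube([960, 244, 179]);
translate([159, 1788, 1074]) cube([960, 244, 179]);
translate([159, 2032, 1253]) cube([960, 244, 179]);
translate([159, 2276, 1432]) cube([960, 244, 179]);
translate([159, 2520, 1611]) cube([960, 244, 179]);


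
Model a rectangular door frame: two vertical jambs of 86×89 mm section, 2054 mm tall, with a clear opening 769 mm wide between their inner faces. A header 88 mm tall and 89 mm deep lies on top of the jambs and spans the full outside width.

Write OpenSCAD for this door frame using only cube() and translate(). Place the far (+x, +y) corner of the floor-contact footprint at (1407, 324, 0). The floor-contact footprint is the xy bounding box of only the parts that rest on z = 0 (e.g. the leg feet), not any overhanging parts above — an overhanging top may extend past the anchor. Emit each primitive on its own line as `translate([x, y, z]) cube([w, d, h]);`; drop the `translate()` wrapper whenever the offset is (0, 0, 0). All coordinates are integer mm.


translate([466, 235, 0]) cube([86, 89, 2054]);
translate([1321, 235, 0]) cube([86, 89, 2054]);
translate([466, 235, 2054]) cube([941, 89, 88]);


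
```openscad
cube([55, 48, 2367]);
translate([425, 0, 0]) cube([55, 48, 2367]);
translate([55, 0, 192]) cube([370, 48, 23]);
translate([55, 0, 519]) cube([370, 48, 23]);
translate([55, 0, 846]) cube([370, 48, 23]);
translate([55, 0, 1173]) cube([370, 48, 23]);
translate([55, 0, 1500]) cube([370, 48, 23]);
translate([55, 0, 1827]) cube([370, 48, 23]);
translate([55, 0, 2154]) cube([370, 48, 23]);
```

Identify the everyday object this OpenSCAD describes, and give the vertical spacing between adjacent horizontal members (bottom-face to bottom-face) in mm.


A ladder. The rung spacing is 327 mm.

Two tall 55×48 posts with 7 short bars between them — a ladder. Adjacent rungs sit at z = 192 and z = 519, so the spacing is 519 − 192 = 327 mm.


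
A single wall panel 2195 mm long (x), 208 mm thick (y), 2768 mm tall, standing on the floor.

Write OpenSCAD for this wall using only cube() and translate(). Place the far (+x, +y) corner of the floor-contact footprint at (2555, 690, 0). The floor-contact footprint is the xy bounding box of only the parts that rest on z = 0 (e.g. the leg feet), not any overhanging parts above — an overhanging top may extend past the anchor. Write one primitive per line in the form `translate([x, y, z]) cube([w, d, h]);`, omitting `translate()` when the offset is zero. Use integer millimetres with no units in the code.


translate([360, 482, 0]) cube([2195, 208, 2768]);
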